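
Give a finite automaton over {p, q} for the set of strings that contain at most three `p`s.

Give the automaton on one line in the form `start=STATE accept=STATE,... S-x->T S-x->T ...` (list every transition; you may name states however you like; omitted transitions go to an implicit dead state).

start=A accept=A,B,C,D A-p->B A-q->A B-p->C B-q->B C-p->D C-q->C D-p->E D-q->D E-p->E E-q->E

Only the number of `p`s matters, and only up to 4. Make a chain A → B → C → D → E advanced by each `p` (with E absorbing); every other symbol self-loops. The accepting set is {A, B, C, D}.
5 states suffice.
       p  q 
>* A   B  A 
 * B   C  B 
 * C   D  C 
 * D   E  D 
   E   E  E 
(> = start, * = accepting)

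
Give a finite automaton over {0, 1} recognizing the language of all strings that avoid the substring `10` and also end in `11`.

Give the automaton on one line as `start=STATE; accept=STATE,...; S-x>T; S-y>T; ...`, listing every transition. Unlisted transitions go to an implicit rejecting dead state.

Build one automaton per condition and run them in lockstep. The first has 3 states tracking partial matches of the forbidden pattern `10`; the second has 3 states tracking how much of the suffix `11` has currently been matched. A product state is a pair (one from each), accepting exactly when both do. After merging equivalent states the machine shrinks.
        0   1  
>  q0   q0  q1 
   q1   q2  q3 
   q2   q2  q2 
 * q3   q2  q3 
(> = start, * = accepting)

start=q0; accept=q3; q0-0>q0; q0-1>q1; q1-0>q2; q1-1>q3; q2-0>q2; q2-1>q2; q3-0>q2; q3-1>q3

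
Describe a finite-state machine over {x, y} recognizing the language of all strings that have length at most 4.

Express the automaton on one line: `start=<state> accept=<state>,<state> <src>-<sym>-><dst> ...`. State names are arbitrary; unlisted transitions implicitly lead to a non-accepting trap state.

start=q0 accept=q0,q1,q2,q3,q4 q0-x->q1 q0-y->q1 q1-x->q2 q1-y->q2 q2-x->q3 q2-y->q3 q3-x->q4 q3-y->q4 q4-x->q5 q4-y->q5 q5-x->q5 q5-y->q5

Count input length up to 5: every symbol moves from q0 toward q5, which means 'more than 4' and absorbs. Accept from {q0, q1, q2, q3, q4}.
With 6 states:
        x   y  
>* q0   q1  q1 
 * q1   q2  q2 
 * q2   q3  q3 
 * q3   q4  q4 
 * q4   q5  q5 
   q5   q5  q5 
(> = start, * = accepting)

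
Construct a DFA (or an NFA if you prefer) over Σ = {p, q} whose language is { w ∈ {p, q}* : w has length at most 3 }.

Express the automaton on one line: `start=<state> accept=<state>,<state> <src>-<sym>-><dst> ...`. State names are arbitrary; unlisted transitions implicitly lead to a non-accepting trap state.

We only need to distinguish lengths 0, 1, …, 3, and '>3'. Chain s0 → s1 → s2 → s3 → s4 on every symbol, with s4 looping. Accepting states: {s0, s1, s2, s3}.
With 5 states:
        p   q  
>* s0   s1  s1 
 * s1   s2  s2 
 * s2   s3  s3 
 * s3   s4  s4 
   s4   s4  s4 
(> = start, * = accepting)

start=s0 accept=s0,s1,s2,s3 s0-p->s1 s0-q->s1 s1-p->s2 s1-q->s2 s2-p->s3 s2-q->s3 s3-p->s4 s3-q->s4 s4-p->s4 s4-q->s4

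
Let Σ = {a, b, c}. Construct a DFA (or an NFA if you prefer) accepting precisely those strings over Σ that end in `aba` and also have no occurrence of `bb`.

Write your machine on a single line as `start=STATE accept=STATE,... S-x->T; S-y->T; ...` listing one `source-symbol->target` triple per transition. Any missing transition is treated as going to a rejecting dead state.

Build one automaton per condition and run them in lockstep. One (4 states) tracks how much of the suffix `aba` has currently been matched; the other (3 states) tracks partial matches of the forbidden pattern `bb`. Each combined state is a pair, one component from each; accept when both components accept. After merging equivalent states the machine shrinks.
With 6 states:
        a   b   c  
>  q0   q1  q2  q0 
   q1   q1  q3  q0 
   q2   q1  q4  q0 
   q3   q5  q4  q0 
   q4   q4  q4  q4 
 * q5   q1  q3  q0 
(> = start, * = accepting)

start=q0; accept=q5; q0-a->q1; q0-b->q2; q0-c->q0; q1-a->q1; q1-b->q3; q1-c->q0; q2-a->q1; q2-b->q4; q2-c->q0; q3-a->q5; q3-b->q4; q3-c->q0; q4-a->q4; q4-b->q4; q4-c->q4; q5-a->q1; q5-b->q3; q5-c->q0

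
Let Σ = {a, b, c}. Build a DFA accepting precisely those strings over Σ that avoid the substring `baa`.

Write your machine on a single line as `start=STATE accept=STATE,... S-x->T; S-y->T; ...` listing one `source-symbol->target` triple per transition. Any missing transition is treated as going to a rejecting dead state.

This is the complement of 'contains `baa`'. Use the same substring-matching states — q0 through q3 holding how much of `baa` has just been matched — but flip the accepting set: everything except the trap q3 accepts.
A 4-state machine:
        a   b   c  
>* q0   q0  q1  q0 
 * q1   q2  q1  q0 
 * q2   q3  q1  q0 
   q3   q3  q3  q3 
(> = start, * = accepting)

start=q0; accept=q0,q1,q2; q0-a->q0; q0-b->q1; q0-c->q0; q1-a->q2; q1-b->q1; q1-c->q0; q2-a->q3; q2-b->q1; q2-c->q0; q3-a->q3; q3-b->q3; q3-c->q3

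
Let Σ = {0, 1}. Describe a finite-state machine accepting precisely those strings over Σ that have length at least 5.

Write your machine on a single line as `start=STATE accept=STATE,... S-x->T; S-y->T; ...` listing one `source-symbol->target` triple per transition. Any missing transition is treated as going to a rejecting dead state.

Count input length up to 6: every symbol moves from q0 toward q6, which means 'more than 5' and absorbs. Accept from {q5, q6}.
        0   1  
>  q0   q1  q1 
   q1   q2  q2 
   q2   q3  q3 
   q3   q4  q4 
   q4   q5  q5 
 * q5   q6  q6 
 * q6   q6  q6 
(> = start, * = accepting)

start=q0; accept=q5,q6; q0-0->q1; q0-1->q1; q1-0->q2; q1-1->q2; q2-0->q3; q2-1->q3; q3-0->q4; q3-1->q4; q4-0->q5; q4-1->q5; q5-0->q6; q5-1->q6; q6-0->q6; q6-1->q6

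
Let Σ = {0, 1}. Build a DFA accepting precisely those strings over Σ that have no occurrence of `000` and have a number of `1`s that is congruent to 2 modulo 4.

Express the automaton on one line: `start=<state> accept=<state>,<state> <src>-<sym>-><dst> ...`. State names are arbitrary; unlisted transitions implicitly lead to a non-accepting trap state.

Handle the two conditions separately and then intersect. The first has 4 states tracking partial matches of the forbidden pattern `000`; the second has 4 states tracking the count of `1`s modulo 4. A product state is a pair (one from each), accepting exactly when both do. After merging equivalent states the machine shrinks.
A 13-state machine:
          0    1  
>  S0     S1   S2 
   S1     S3   S2 
   S2     S4   S5 
   S3     S6   S2 
   S4     S7   S5 
 * S5     S8   S9 
   S6     S6   S6 
   S7     S6   S5 
 * S8    S10   S9 
   S9    S11   S0 
 * S10    S6   S9 
   S11   S12   S0 
   S12    S6   S0 
(> = start, * = accepting)

start=S0 accept=S5,S8,S10 S0-0->S1 S0-1->S2 S1-0->S3 S1-1->S2 S2-0->S4 S2-1->S5 S3-0->S6 S3-1->S2 S4-0->S7 S4-1->S5 S5-0->S8 S5-1->S9 S6-0->S6 S6-1->S6 S7-0->S6 S7-1->S5 S8-0->S10 S8-1->S9 S9-0->S11 S9-1->S0 S10-0->S6 S10-1->S9 S11-0->S12 S11-1->S0 S12-0->S6 S12-1->S0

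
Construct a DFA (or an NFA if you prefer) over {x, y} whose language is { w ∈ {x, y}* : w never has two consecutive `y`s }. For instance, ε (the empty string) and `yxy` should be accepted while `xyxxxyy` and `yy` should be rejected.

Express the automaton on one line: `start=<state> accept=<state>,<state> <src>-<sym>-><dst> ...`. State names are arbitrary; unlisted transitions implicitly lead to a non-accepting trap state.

start=s0 accept=s0,s1 s0-x->s0 s0-y->s1 s1-x->s0 s1-y->s2 s2-x->s2 s2-y->s2

This is the complement of 'contains `yy`'. Use the same substring-matching states — s0 through s2 holding how much of `yy` has just been matched — but flip the accepting set: everything except the trap s2 accepts.
A 3-state machine:
        x   y  
>* s0   s0  s1 
 * s1   s0  s2 
   s2   s2  s2 
(> = start, * = accepting)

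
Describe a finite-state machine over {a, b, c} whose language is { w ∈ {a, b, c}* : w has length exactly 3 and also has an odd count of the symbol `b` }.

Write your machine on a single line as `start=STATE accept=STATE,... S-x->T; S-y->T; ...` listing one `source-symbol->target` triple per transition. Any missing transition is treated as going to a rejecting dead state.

start=s0; accept=s6; s0-a->s1; s0-b->s2; s0-c->s1; s1-a->s3; s1-b->s4; s1-c->s3; s2-a->s4; s2-b->s3; s2-c->s4; s3-a->s5; s3-b->s6; s3-c->s5; s4-a->s6; s4-b->s5; s4-c->s6; s5-a->s5; s5-b->s5; s5-c->s5; s6-a->s5; s6-b->s5; s6-c->s5

Run two small machines in parallel and take their product. One (5 states) tracks the input length, saturating at 4; the other (2 states) tracks the count of `b`s modulo 2. Each combined state is a pair, one component from each; accept when both components accept. After merging equivalent states the machine shrinks.
A 7-state machine:
        a   b   c  
>  s0   s1  s2  s1 
   s1   s3  s4  s3 
   s2   s4  s3  s4 
   s3   s5  s6  s5 
   s4   s6  s5  s6 
   s5   s5  s5  s5 
 * s6   s5  s5  s5 
(> = start, * = accepting)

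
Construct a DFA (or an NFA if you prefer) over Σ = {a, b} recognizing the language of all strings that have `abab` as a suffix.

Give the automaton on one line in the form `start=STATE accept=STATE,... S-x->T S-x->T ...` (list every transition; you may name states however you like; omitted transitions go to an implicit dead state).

start=q0 accept=q4 q0-a->q1 q0-b->q0 q1-a->q1 q1-b->q2 q2-a->q3 q2-b->q0 q3-a->q1 q3-b->q4 q4-a->q3 q4-b->q0

Let each state record the length of the longest suffix of the input read so far that is also a prefix of `abab`. q1 means the last symbol is `a`; q2 means the last 2 symbols are `ab`; q3 means the last 3 symbols are `aba`; q4 means the last 4 symbols are `abab`. Accept only at q4, where the string currently ends in `abab`.
With 5 states:
        a   b  
>  q0   q1  q0 
   q1   q1  q2 
   q2   q3  q0 
   q3   q1  q4 
 * q4   q3  q0 
(> = start, * = accepting)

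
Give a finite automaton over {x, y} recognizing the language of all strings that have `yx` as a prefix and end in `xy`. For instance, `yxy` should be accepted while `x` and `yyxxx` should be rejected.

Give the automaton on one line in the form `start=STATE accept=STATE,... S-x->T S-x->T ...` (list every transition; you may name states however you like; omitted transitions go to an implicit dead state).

Handle the two conditions separately and then intersect. The first has 4 states tracking whether the input so far still matches the prefix `yx`; the second has 3 states tracking how much of the suffix `xy` has currently been matched. A product state is a pair (one from each), accepting exactly when both do. Equivalent product states are then merged.
A 6-state machine:
        x   y  
>  S0   S1  S2 
   S1   S1  S1 
   S2   S3  S1 
   S3   S3  S4 
 * S4   S3  S5 
   S5   S3  S5 
(> = start, * = accepting)

start=S0 accept=S4 S0-x->S1 S0-y->S2 S1-x->S1 S1-y->S1 S2-x->S3 S2-y->S1 S3-x->S3 S3-y->S4 S4-x->S3 S4-y->S5 S5-x->S3 S5-y->S5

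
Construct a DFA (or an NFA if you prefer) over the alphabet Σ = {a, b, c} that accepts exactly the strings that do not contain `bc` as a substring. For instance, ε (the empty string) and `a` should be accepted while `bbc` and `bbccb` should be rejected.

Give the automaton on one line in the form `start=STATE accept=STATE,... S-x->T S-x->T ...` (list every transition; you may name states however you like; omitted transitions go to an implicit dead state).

This is the complement of 'contains `bc`'. Use the same substring-matching states — S0 through S2 holding how much of `bc` has just been matched — but flip the accepting set: everything except the trap S2 accepts.
        a   b   c  
>* S0   S0  S1  S0 
 * S1   S0  S1  S2 
   S2   S2  S2  S2 
(> = start, * = accepting)

start=S0 accept=S0,S1 S0-a->S0 S0-b->S1 S0-c->S0 S1-a->S0 S1-b->S1 S1-c->S2 S2-a->S2 S2-b->S2 S2-c->S2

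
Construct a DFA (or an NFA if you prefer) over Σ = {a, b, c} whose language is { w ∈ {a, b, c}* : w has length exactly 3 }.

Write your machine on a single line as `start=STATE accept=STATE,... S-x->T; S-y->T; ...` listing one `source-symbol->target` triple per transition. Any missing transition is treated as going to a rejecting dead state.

start=q0; accept=q3; q0-a->q1; q0-b->q1; q0-c->q1; q1-a->q2; q1-b->q2; q1-c->q2; q2-a->q3; q2-b->q3; q2-c->q3; q3-a->q4; q3-b->q4; q3-c->q4; q4-a->q4; q4-b->q4; q4-c->q4

We only need to distinguish lengths 0, 1, …, 3, and '>3'. Chain q0 → q1 → q2 → q3 → q4 on every symbol, with q4 looping. Accepting states: {q3}.
5 states suffice.
        a   b   c  
>  q0   q1  q1  q1 
   q1   q2  q2  q2 
   q2   q3  q3  q3 
 * q3   q4  q4  q4 
   q4   q4  q4  q4 
(> = start, * = accepting)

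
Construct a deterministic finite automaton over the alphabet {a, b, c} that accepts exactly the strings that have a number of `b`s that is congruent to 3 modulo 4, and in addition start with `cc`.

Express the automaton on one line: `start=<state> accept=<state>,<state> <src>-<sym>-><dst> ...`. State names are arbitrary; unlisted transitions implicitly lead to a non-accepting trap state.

Build one automaton per condition and run them in lockstep. The first has 4 states tracking the count of `b`s modulo 4; the second has 4 states tracking whether the input so far still matches the prefix `cc`. A product state is a pair (one from each), accepting exactly when both do.
10 states suffice.
        a   b   c  
>  S0   S1  S2  S3 
   S1   S1  S2  S1 
   S2   S2  S4  S2 
   S3   S1  S2  S5 
   S4   S4  S6  S4 
   S5   S5  S7  S5 
   S6   S6  S1  S6 
   S7   S7  S8  S7 
   S8   S8  S9  S8 
 * S9   S9  S5  S9 
(> = start, * = accepting)

start=S0 accept=S9 S0-a->S1 S0-b->S2 S0-c->S3 S1-a->S1 S1-b->S2 S1-c->S1 S2-a->S2 S2-b->S4 S2-c->S2 S3-a->S1 S3-b->S2 S3-c->S5 S4-a->S4 S4-b->S6 S4-c->S4 S5-a->S5 S5-b->S7 S5-c->S5 S6-a->S6 S6-b->S1 S6-c->S6 S7-a->S7 S7-b->S8 S7-c->S7 S8-a->S8 S8-b->S9 S8-c->S8 S9-a->S9 S9-b->S5 S9-c->S9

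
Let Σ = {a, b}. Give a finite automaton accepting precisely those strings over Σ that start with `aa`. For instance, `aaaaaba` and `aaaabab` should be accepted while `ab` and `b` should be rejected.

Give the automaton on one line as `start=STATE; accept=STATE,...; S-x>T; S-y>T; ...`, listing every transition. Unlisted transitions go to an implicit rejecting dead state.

Check the first 2 symbols one by one: q0 through q1 record how many have matched `aa` so far; any wrong symbol goes to the dead state q3. After all 2 match we enter the accepting sink q2.
        a   b  
>  q0   q1  q3 
   q1   q2  q3 
 * q2   q2  q2 
   q3   q3  q3 
(> = start, * = accepting)

start=q0; accept=q2; q0-a>q1; q0-b>q3; q1-a>q2; q1-b>q3; q2-a>q2; q2-b>q2; q3-a>q3; q3-b>q3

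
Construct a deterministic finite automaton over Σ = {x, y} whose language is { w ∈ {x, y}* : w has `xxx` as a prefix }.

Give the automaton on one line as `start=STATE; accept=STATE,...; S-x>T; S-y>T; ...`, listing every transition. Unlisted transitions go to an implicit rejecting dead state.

start=S0; accept=S3; S0-x>S1; S0-y>S4; S1-x>S2; S1-y>S4; S2-x>S3; S2-y>S4; S3-x>S3; S3-y>S3; S4-x>S4; S4-y>S4

Walk along `xxx` while the input agrees: from S0 take `x` to S1, and so on. Any deviation drops to the rejecting sink S4. Once S3 is reached the prefix is confirmed and every continuation is accepted.
        x   y  
>  S0   S1  S4 
   S1   S2  S4 
   S2   S3  S4 
 * S3   S3  S3 
   S4   S4  S4 
(> = start, * = accepting)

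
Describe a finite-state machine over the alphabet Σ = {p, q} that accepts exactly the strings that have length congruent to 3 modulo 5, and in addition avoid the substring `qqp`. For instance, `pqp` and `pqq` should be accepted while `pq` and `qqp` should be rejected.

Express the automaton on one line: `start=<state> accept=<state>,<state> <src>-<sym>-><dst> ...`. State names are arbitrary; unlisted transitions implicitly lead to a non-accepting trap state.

Handle the two conditions separately and then intersect. One (5 states) tracks the input length modulo 5; the other (4 states) tracks partial matches of the forbidden pattern `qqp`. Each combined state is a pair, one component from each; accept when both components accept. Equivalent product states are then merged.
16 states suffice.
          p    q  
>  S0     S1   S2 
   S1     S3   S4 
   S2     S3   S5 
   S3     S6   S7 
   S4     S6   S8 
   S5     S9   S8 
 * S6    S10  S11 
 * S7    S10  S12 
 * S8     S9  S12 
   S9     S9   S9 
   S10    S0  S13 
   S11    S0  S14 
   S12    S9  S14 
   S13    S1  S15 
   S14    S9  S15 
   S15    S9   S5 
(> = start, * = accepting)

start=S0 accept=S6,S7,S8 S0-p->S1 S0-q->S2 S1-p->S3 S1-q->S4 S2-p->S3 S2-q->S5 S3-p->S6 S3-q->S7 S4-p->S6 S4-q->S8 S5-p->S9 S5-q->S8 S6-p->S10 S6-q->S11 S7-p->S10 S7-q->S12 S8-p->S9 S8-q->S12 S9-p->S9 S9-q->S9 S10-p->S0 S10-q->S13 S11-p->S0 S11-q->S14 S12-p->S9 S12-q->S14 S13-p->S1 S13-q->S15 S14-p->S9 S14-q->S15 S15-p->S9 S15-q->S5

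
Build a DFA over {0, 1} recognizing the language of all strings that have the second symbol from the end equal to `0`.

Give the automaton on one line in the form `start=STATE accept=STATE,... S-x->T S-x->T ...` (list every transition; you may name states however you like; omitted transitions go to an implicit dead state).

A DFA must remember the last 2 symbols (since which symbol is second-to-last isn't known until the input ends). Use one state per possible window of the last ≤2 symbols; accept from those whose window starts with `0`.
A 7-state machine:
        0   1  
>  s0   s1  s2 
   s1   s3  s4 
   s2   s5  s6 
 * s3   s3  s4 
 * s4   s5  s6 
   s5   s3  s4 
   s6   s5  s6 
(> = start, * = accepting)

start=s0 accept=s3,s4 s0-0->s1 s0-1->s2 s1-0->s3 s1-1->s4 s2-0->s5 s2-1->s6 s3-0->s3 s3-1->s4 s4-0->s5 s4-1->s6 s5-0->s3 s5-1->s4 s6-0->s5 s6-1->s6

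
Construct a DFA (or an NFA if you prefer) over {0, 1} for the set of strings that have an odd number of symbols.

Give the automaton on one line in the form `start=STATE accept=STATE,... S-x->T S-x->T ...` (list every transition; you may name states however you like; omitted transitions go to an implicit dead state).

start=q0 accept=q1 q0-0->q1 q0-1->q1 q1-0->q0 q1-1->q0

Only the length mod 2 matters, so use a 2-cycle: from any state, every input symbol moves to the next state, wrapping q1 back to q0. Mark q1 accepting.
With 2 states:
        0   1  
>  q0   q1  q1 
 * q1   q0  q0 
(> = start, * = accepting)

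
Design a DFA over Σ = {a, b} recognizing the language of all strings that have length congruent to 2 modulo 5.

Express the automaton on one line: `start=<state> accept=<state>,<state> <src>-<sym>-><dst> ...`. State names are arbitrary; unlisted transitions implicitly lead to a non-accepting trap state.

Count input length modulo 5: every symbol advances one step around the cycle q0 → q1 → q2 → q3 → q4 → q0. Accept at q2.
        a   b  
>  q0   q1  q1 
   q1   q2  q2 
 * q2   q3  q3 
   q3   q4  q4 
   q4   q0  q0 
(> = start, * = accepting)

start=q0 accept=q2 q0-a->q1 q0-b->q1 q1-a->q2 q1-b->q2 q2-a->q3 q2-b->q3 q3-a->q4 q3-b->q4 q4-a->q0 q4-b->q0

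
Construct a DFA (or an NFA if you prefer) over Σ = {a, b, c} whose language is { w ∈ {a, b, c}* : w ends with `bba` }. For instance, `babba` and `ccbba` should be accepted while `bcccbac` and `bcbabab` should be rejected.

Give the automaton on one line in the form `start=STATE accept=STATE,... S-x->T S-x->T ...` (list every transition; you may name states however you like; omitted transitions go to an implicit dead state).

Remember how much of `bba` the current input suffix matches. State q0 means no match yet; q1 means the last symbol is `b`; q2 means the last 2 symbols are `bb`; q3 means the last 3 symbols are `bba`. Only q3 accepts. On a mismatch, fall back to the longest proper suffix that is still a prefix of `bba`.
A 4-state machine:
        a   b   c  
>  q0   q0  q1  q0 
   q1   q0  q2  q0 
   q2   q3  q2  q0 
 * q3   q0  q1  q0 
(> = start, * = accepting)

start=q0 accept=q3 q0-a->q0 q0-b->q1 q0-c->q0 q1-a->q0 q1-b->q2 q1-c->q0 q2-a->q3 q2-b->q2 q2-c->q0 q3-a->q0 q3-b->q1 q3-c->q0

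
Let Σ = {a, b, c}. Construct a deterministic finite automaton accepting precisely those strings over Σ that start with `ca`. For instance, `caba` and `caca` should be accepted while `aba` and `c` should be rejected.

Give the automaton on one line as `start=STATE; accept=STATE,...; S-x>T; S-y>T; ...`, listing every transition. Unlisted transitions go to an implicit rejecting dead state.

Check the first 2 symbols one by one: s0 through s1 record how many have matched `ca` so far; any wrong symbol goes to the dead state s3. After all 2 match we enter the accepting sink s2.
A 4-state machine:
        a   b   c  
>  s0   s3  s3  s1 
   s1   s2  s3  s3 
 * s2   s2  s2  s2 
   s3   s3  s3  s3 
(> = start, * = accepting)

start=s0; accept=s2; s0-a>s3; s0-b>s3; s0-c>s1; s1-a>s2; s1-b>s3; s1-c>s3; s2-a>s2; s2-b>s2; s2-c>s2; s3-a>s3; s3-b>s3; s3-c>s3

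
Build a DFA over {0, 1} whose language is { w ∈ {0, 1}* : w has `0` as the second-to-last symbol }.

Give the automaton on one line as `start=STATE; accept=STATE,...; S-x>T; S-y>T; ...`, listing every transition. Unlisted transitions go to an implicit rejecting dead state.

A DFA must remember the last 2 symbols (since which symbol is second-to-last isn't known until the input ends). Use one state per possible window of the last ≤2 symbols; accept from those whose window starts with `0`.
A 7-state machine:
        0   1  
>  s0   s1  s2 
   s1   s3  s4 
   s2   s5  s6 
 * s3   s3  s4 
 * s4   s5  s6 
   s5   s3  s4 
   s6   s5  s6 
(> = start, * = accepting)

start=s0; accept=s3,s4; s0-0>s1; s0-1>s2; s1-0>s3; s1-1>s4; s2-0>s5; s2-1>s6; s3-0>s3; s3-1>s4; s4-0>s5; s4-1>s6; s5-0>s3; s5-1>s4; s6-0>s5; s6-1>s6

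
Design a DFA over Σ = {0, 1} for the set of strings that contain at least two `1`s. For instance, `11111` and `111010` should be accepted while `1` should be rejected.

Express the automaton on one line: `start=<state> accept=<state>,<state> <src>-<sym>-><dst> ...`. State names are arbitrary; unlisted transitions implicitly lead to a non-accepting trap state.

Only the number of `1`s matters, and only up to 3. Make a chain q0 → q1 → q2 → q3 advanced by each `1` (with q3 absorbing); every other symbol self-loops. The accepting set is {q2, q3}.
A 4-state machine:
        0   1  
>  q0   q0  q1 
   q1   q1  q2 
 * q2   q2  q3 
 * q3   q3  q3 
(> = start, * = accepting)

start=q0 accept=q2,q3 q0-0->q0 q0-1->q1 q1-0->q1 q1-1->q2 q2-0->q2 q2-1->q3 q3-0->q3 q3-1->q3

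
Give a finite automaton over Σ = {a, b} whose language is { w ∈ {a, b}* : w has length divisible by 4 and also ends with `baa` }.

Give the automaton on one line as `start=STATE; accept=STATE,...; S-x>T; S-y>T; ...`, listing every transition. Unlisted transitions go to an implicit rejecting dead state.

Handle the two conditions separately and then intersect. The first has 4 states tracking the input length modulo 4; the second has 4 states tracking how much of the suffix `baa` has currently been matched. A product state is a pair (one from each), accepting exactly when both do. After merging equivalent states the machine shrinks.
With 7 states:
        a   b  
>  q0   q1  q1 
   q1   q2  q3 
   q2   q4  q4 
   q3   q5  q4 
   q4   q0  q0 
   q5   q6  q0 
 * q6   q1  q1 
(> = start, * = accepting)

start=q0; accept=q6; q0-a>q1; q0-b>q1; q1-a>q2; q1-b>q3; q2-a>q4; q2-b>q4; q3-a>q5; q3-b>q4; q4-a>q0; q4-b>q0; q5-a>q6; q5-b>q0; q6-a>q1; q6-b>q1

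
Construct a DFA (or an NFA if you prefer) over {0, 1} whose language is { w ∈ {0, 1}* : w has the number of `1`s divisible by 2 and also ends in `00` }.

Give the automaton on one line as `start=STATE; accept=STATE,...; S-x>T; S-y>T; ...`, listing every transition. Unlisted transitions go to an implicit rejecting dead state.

start=q0; accept=q3; q0-0>q1; q0-1>q2; q1-0>q3; q1-1>q2; q2-0>q4; q2-1>q0; q3-0>q3; q3-1>q2; q4-0>q5; q4-1>q0; q5-0>q5; q5-1>q0

Run two small machines in parallel and take their product. The first has 2 states tracking the count of `1`s modulo 2; the second has 3 states tracking how much of the suffix `00` has currently been matched. A product state is a pair (one from each), accepting exactly when both do.
6 states suffice.
        0   1  
>  q0   q1  q2 
   q1   q3  q2 
   q2   q4  q0 
 * q3   q3  q2 
   q4   q5  q0 
   q5   q5  q0 
(> = start, * = accepting)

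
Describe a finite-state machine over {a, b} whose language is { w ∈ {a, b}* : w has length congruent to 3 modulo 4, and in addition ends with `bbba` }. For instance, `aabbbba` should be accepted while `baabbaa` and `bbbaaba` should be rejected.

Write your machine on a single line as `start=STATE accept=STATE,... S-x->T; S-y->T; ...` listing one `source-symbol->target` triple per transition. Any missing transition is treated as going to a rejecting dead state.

Handle the two conditions separately and then intersect. One (4 states) tracks the input length modulo 4; the other (5 states) tracks how much of the suffix `bbba` has currently been matched. Each combined state is a pair, one component from each; accept when both components accept. Minimizing collapses redundant product states.
8 states suffice.
        a   b  
>  q0   q1  q1 
   q1   q2  q2 
   q2   q3  q3 
   q3   q0  q4 
   q4   q1  q5 
   q5   q2  q6 
   q6   q7  q3 
 * q7   q0  q4 
(> = start, * = accepting)

start=q0; accept=q7; q0-a->q1; q0-b->q1; q1-a->q2; q1-b->q2; q2-a->q3; q2-b->q3; q3-a->q0; q3-b->q4; q4-a->q1; q4-b->q5; q5-a->q2; q5-b->q6; q6-a->q7; q6-b->q3; q7-a->q0; q7-b->q4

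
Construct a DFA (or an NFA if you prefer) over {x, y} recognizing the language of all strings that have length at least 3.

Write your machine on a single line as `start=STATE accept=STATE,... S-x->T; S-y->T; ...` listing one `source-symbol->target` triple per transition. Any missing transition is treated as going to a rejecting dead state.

We only need to distinguish lengths 0, 1, …, 3, and '>3'. Chain q0 → q1 → q2 → q3 → q4 on every symbol, with q4 looping. Accepting states: {q3, q4}.
A 5-state machine:
        x   y  
>  q0   q1  q1 
   q1   q2  q2 
   q2   q3  q3 
 * q3   q4  q4 
 * q4   q4  q4 
(> = start, * = accepting)

start=q0; accept=q3,q4; q0-x->q1; q0-y->q1; q1-x->q2; q1-y->q2; q2-x->q3; q2-y->q3; q3-x->q4; q3-y->q4; q4-x->q4; q4-y->q4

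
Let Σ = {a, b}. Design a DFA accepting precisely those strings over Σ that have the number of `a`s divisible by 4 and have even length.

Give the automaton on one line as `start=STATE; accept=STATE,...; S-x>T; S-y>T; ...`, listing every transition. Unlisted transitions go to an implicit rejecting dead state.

Run two small machines in parallel and take their product. The first has 4 states tracking the count of `a`s modulo 4; the second has 2 states tracking the input length modulo 2. A product state is a pair (one from each), accepting exactly when both do.
An 8-state machine:
        a   b  
>* q0   q1  q2 
   q1   q3  q4 
   q2   q4  q0 
   q3   q5  q6 
   q4   q6  q1 
   q5   q0  q7 
   q6   q7  q3 
   q7   q2  q5 
(> = start, * = accepting)

start=q0; accept=q0; q0-a>q1; q0-b>q2; q1-a>q3; q1-b>q4; q2-a>q4; q2-b>q0; q3-a>q5; q3-b>q6; q4-a>q6; q4-b>q1; q5-a>q0; q5-b>q7; q6-a>q7; q6-b>q3; q7-a>q2; q7-b>q5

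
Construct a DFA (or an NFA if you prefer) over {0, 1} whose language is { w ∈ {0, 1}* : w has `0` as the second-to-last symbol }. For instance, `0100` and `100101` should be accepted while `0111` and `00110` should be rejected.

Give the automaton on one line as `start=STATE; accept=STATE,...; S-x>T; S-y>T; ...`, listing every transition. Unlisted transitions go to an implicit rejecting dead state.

A DFA must remember the last 2 symbols (since which symbol is second-to-last isn't known until the input ends). Use one state per possible window of the last ≤2 symbols; accept from those whose window starts with `0`.
With 7 states:
       0  1 
>  A   B  C 
   B   D  E 
   C   F  G 
 * D   D  E 
 * E   F  G 
   F   D  E 
   G   F  G 
(> = start, * = accepting)

start=A; accept=D,E; A-0>B; A-1>C; B-0>D; B-1>E; C-0>F; C-1>G; D-0>D; D-1>E; E-0>F; E-1>G; F-0>D; F-1>E; G-0>F; G-1>G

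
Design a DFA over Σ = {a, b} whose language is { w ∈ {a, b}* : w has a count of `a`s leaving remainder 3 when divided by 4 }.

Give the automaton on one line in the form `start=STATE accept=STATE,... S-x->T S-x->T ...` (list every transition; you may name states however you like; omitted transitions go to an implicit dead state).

start=s0 accept=s3 s0-a->s1 s0-b->s0 s1-a->s2 s1-b->s1 s2-a->s3 s2-b->s2 s3-a->s0 s3-b->s3

The only thing that matters is how many `a`s have appeared, reduced mod 4. Use one state per residue: s0 for 0, …, s3 for 3. Reading `a` moves to the next residue; anything else stays put. s3 is accepting.
With 4 states:
        a   b  
>  s0   s1  s0 
   s1   s2  s1 
   s2   s3  s2 
 * s3   s0  s3 
(> = start, * = accepting)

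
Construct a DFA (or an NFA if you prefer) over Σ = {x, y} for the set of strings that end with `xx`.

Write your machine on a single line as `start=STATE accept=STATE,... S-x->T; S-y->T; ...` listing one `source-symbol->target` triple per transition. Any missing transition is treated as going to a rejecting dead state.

start=S0; accept=S2; S0-x->S1; S0-y->S0; S1-x->S2; S1-y->S0; S2-x->S2; S2-y->S0

Let each state record the length of the longest suffix of the input read so far that is also a prefix of `xx`. S1 means the last symbol is `x`; S2 means the last 2 symbols are `xx`. Accept only at S2, where the string currently ends in `xx`.
A 3-state machine:
        x   y  
>  S0   S1  S0 
   S1   S2  S0 
 * S2   S2  S0 
(> = start, * = accepting)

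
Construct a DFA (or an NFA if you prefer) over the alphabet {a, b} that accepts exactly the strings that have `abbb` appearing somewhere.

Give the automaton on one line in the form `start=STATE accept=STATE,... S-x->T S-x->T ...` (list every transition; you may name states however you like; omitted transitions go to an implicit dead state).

States s0..s3 record the length of the longest prefix of `abbb` that matches the current input suffix. Reaching s4 means `abbb` has been seen, and we stay there forever. Accept from s4.
        a   b  
>  s0   s1  s0 
   s1   s1  s2 
   s2   s1  s3 
   s3   s1  s4 
 * s4   s4  s4 
(> = start, * = accepting)

start=s0 accept=s4 s0-a->s1 s0-b->s0 s1-a->s1 s1-b->s2 s2-a->s1 s2-b->s3 s3-a->s1 s3-b->s4 s4-a->s4 s4-b->s4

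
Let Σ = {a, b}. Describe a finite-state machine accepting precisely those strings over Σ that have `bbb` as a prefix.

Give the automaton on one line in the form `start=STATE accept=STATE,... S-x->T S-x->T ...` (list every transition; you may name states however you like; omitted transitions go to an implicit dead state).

Walk along `bbb` while the input agrees: from q0 take `b` to q1, and so on. Any deviation drops to the rejecting sink q4. Once q3 is reached the prefix is confirmed and every continuation is accepted.
A 5-state machine:
        a   b  
>  q0   q4  q1 
   q1   q4  q2 
   q2   q4  q3 
 * q3   q3  q3 
   q4   q4  q4 
(> = start, * = accepting)

start=q0 accept=q3 q0-a->q4 q0-b->q1 q1-a->q4 q1-b->q2 q2-a->q4 q2-b->q3 q3-a->q3 q3-b->q3 q4-a->q4 q4-b->q4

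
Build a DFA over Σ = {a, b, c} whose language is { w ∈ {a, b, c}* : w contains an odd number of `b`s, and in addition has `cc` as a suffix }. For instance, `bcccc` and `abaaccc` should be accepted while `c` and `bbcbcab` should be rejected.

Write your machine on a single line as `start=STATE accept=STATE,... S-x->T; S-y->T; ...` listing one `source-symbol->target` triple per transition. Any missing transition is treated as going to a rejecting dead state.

Build one automaton per condition and run them in lockstep. One (2 states) tracks the count of `b`s modulo 2; the other (3 states) tracks how much of the suffix `cc` has currently been matched. Each combined state is a pair, one component from each; accept when both components accept. Minimizing collapses redundant product states.
A 4-state machine:
        a   b   c  
>  s0   s0  s1  s0 
   s1   s1  s0  s2 
   s2   s1  s0  s3 
 * s3   s1  s0  s3 
(> = start, * = accepting)

start=s0; accept=s3; s0-a->s0; s0-b->s1; s0-c->s0; s1-a->s1; s1-b->s0; s1-c->s2; s2-a->s1; s2-b->s0; s2-c->s3; s3-a->s1; s3-b->s0; s3-c->s3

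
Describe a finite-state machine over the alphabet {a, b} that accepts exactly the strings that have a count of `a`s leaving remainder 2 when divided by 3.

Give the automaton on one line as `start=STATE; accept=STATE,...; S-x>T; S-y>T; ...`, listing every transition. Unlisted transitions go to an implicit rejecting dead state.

The only thing that matters is how many `a`s have appeared, reduced mod 3. Use one state per residue: q0 for 0, …, q2 for 2. Reading `a` moves to the next residue; anything else stays put. q2 is accepting.
A 3-state machine:
        a   b  
>  q0   q1  q0 
   q1   q2  q1 
 * q2   q0  q2 
(> = start, * = accepting)

start=q0; accept=q2; q0-a>q1; q0-b>q0; q1-a>q2; q1-b>q1; q2-a>q0; q2-b>q2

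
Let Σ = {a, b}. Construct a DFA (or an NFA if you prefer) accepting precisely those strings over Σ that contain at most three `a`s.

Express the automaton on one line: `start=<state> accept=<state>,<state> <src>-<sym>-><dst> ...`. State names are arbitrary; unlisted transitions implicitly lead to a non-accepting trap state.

Count `a`s, saturating at 4: states q0 through q3 mean 0 through 3 `a`s seen; q4 means more than 3. Each `a` increments (capped at q4); other symbols loop. Accept from {q0, q1, q2, q3}.
5 states suffice.
        a   b  
>* q0   q1  q0 
 * q1   q2  q1 
 * q2   q3  q2 
 * q3   q4  q3 
   q4   q4  q4 
(> = start, * = accepting)

start=q0 accept=q0,q1,q2,q3 q0-a->q1 q0-b->q0 q1-a->q2 q1-b->q1 q2-a->q3 q2-b->q2 q3-a->q4 q3-b->q3 q4-a->q4 q4-b->q4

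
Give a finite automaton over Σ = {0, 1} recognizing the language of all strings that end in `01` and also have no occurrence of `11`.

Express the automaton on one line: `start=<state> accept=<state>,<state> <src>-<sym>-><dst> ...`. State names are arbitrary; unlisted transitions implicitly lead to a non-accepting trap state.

start=s0 accept=s3 s0-0->s1 s0-1->s2 s1-0->s1 s1-1->s3 s2-0->s1 s2-1->s4 s3-0->s1 s3-1->s4 s4-0->s4 s4-1->s4

Run two small machines in parallel and take their product. The first has 3 states tracking how much of the suffix `01` has currently been matched; the second has 3 states tracking partial matches of the forbidden pattern `11`. A product state is a pair (one from each), accepting exactly when both do. After merging equivalent states the machine shrinks.
With 5 states:
        0   1  
>  s0   s1  s2 
   s1   s1  s3 
   s2   s1  s4 
 * s3   s1  s4 
   s4   s4  s4 
(> = start, * = accepting)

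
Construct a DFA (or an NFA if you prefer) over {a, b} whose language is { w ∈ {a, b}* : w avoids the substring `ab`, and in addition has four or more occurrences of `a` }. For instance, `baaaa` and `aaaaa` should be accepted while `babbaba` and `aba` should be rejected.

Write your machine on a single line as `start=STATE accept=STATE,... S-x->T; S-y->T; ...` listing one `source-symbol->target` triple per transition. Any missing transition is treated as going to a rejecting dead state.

start=q0; accept=q6,q8; q0-a->q1; q0-b->q0; q1-a->q2; q1-b->q3; q2-a->q4; q2-b->q5; q3-a->q5; q3-b->q3; q4-a->q6; q4-b->q7; q5-a->q7; q5-b->q5; q6-a->q8; q6-b->q9; q7-a->q9; q7-b->q7; q8-a->q8; q8-b->q10; q9-a->q10; q9-b->q9; q10-a->q10; q10-b->q10

Handle the two conditions separately and then intersect. The first has 3 states tracking partial matches of the forbidden pattern `ab`; the second has 6 states tracking the count of `a`s, saturating at 5. A product state is a pair (one from each), accepting exactly when both do.
An 11-state machine:
          a    b  
>  q0     q1   q0 
   q1     q2   q3 
   q2     q4   q5 
   q3     q5   q3 
   q4     q6   q7 
   q5     q7   q5 
 * q6     q8   q9 
   q7     q9   q7 
 * q8     q8  q10 
   q9    q10   q9 
   q10   q10  q10 
(> = start, * = accepting)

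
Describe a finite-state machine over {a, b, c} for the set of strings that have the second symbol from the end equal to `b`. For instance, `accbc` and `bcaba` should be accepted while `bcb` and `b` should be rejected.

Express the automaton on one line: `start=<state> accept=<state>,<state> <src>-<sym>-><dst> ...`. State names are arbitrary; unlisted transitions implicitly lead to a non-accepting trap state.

Because acceptance depends on a position counted from the end, the machine has to buffer the most recent 2 symbols. Make each state the string of the last up-to-2 symbols read; on input `x` shift the window left and append `x`. Accept when the buffered window has length 2 and begins with `b`.
A 13-state machine:
          a    b    c  
>  S0     S1   S2   S3 
   S1     S4   S5   S6 
   S2     S7   S8   S9 
   S3    S10  S11  S12 
   S4     S4   S5   S6 
   S5     S7   S8   S9 
   S6    S10  S11  S12 
 * S7     S4   S5   S6 
 * S8     S7   S8   S9 
 * S9    S10  S11  S12 
   S10    S4   S5   S6 
   S11    S7   S8   S9 
   S12   S10  S11  S12 
(> = start, * = accepting)

start=S0 accept=S7,S8,S9 S0-a->S1 S0-b->S2 S0-c->S3 S1-a->S4 S1-b->S5 S1-c->S6 S2-a->S7 S2-b->S8 S2-c->S9 S3-a->S10 S3-b->S11 S3-c->S12 S4-a->S4 S4-b->S5 S4-c->S6 S5-a->S7 S5-b->S8 S5-c->S9 S6-a->S10 S6-b->S11 S6-c->S12 S7-a->S4 S7-b->S5 S7-c->S6 S8-a->S7 S8-b->S8 S8-c->S9 S9-a->S10 S9-b->S11 S9-c->S12 S10-a->S4 S10-b->S5 S10-c->S6 S11-a->S7 S11-b->S8 S11-c->S9 S12-a->S10 S12-b->S11 S12-c->S12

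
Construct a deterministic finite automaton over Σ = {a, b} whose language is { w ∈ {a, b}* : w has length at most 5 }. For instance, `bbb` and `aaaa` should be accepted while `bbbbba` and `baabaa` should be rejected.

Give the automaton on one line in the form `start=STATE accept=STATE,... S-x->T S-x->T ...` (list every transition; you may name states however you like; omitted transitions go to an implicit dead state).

start=q0 accept=q0,q1,q2,q3,q4,q5 q0-a->q1 q0-b->q1 q1-a->q2 q1-b->q2 q2-a->q3 q2-b->q3 q3-a->q4 q3-b->q4 q4-a->q5 q4-b->q5 q5-a->q6 q5-b->q6 q6-a->q6 q6-b->q6

Count input length up to 6: every symbol moves from q0 toward q6, which means 'more than 5' and absorbs. Accept from {q0, q1, q2, q3, q4, q5}.
7 states suffice.
        a   b  
>* q0   q1  q1 
 * q1   q2  q2 
 * q2   q3  q3 
 * q3   q4  q4 
 * q4   q5  q5 
 * q5   q6  q6 
   q6   q6  q6 
(> = start, * = accepting)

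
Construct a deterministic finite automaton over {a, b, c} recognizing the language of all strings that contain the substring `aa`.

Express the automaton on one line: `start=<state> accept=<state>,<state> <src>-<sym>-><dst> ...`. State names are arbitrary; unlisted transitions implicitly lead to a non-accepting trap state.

States q0..q1 record the length of the longest prefix of `aa` that matches the current input suffix. Reaching q2 means `aa` has been seen, and we stay there forever. Accept from q2.
        a   b   c  
>  q0   q1  q0  q0 
   q1   q2  q0  q0 
 * q2   q2  q2  q2 
(> = start, * = accepting)

start=q0 accept=q2 q0-a->q1 q0-b->q0 q0-c->q0 q1-a->q2 q1-b->q0 q1-c->q0 q2-a->q2 q2-b->q2 q2-c->q2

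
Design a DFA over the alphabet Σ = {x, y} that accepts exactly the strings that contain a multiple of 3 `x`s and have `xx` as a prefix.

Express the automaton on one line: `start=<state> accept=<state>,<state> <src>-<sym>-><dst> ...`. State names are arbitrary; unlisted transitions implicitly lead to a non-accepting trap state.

start=s0 accept=s4 s0-x->s1 s0-y->s2 s1-x->s3 s1-y->s2 s2-x->s2 s2-y->s2 s3-x->s4 s3-y->s3 s4-x->s5 s4-y->s4 s5-x->s3 s5-y->s5

Handle the two conditions separately and then intersect. The first has 3 states tracking the count of `x`s modulo 3; the second has 4 states tracking whether the input so far still matches the prefix `xx`. A product state is a pair (one from each), accepting exactly when both do. Equivalent product states are then merged.
With 6 states:
        x   y  
>  s0   s1  s2 
   s1   s3  s2 
   s2   s2  s2 
   s3   s4  s3 
 * s4   s5  s4 
   s5   s3  s5 
(> = start, * = accepting)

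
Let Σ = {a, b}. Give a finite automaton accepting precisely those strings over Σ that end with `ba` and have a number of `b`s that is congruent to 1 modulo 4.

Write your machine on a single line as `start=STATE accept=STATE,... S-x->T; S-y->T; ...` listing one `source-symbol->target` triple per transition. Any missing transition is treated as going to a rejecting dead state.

Build one automaton per condition and run them in lockstep. One (3 states) tracks how much of the suffix `ba` has currently been matched; the other (4 states) tracks the count of `b`s modulo 4. Each combined state is a pair, one component from each; accept when both components accept.
A 12-state machine:
          a    b  
>  S0     S0   S1 
   S1     S2   S3 
 * S2     S4   S3 
   S3     S5   S6 
   S4     S4   S3 
   S5     S7   S6 
   S6     S8   S9 
   S7     S7   S6 
   S8    S10   S9 
   S9    S11   S1 
   S10   S10   S9 
   S11    S0   S1 
(> = start, * = accepting)

start=S0; accept=S2; S0-a->S0; S0-b->S1; S1-a->S2; S1-b->S3; S2-a->S4; S2-b->S3; S3-a->S5; S3-b->S6; S4-a->S4; S4-b->S3; S5-a->S7; S5-b->S6; S6-a->S8; S6-b->S9; S7-a->S7; S7-b->S6; S8-a->S10; S8-b->S9; S9-a->S11; S9-b->S1; S10-a->S10; S10-b->S9; S11-a->S0; S11-b->S1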